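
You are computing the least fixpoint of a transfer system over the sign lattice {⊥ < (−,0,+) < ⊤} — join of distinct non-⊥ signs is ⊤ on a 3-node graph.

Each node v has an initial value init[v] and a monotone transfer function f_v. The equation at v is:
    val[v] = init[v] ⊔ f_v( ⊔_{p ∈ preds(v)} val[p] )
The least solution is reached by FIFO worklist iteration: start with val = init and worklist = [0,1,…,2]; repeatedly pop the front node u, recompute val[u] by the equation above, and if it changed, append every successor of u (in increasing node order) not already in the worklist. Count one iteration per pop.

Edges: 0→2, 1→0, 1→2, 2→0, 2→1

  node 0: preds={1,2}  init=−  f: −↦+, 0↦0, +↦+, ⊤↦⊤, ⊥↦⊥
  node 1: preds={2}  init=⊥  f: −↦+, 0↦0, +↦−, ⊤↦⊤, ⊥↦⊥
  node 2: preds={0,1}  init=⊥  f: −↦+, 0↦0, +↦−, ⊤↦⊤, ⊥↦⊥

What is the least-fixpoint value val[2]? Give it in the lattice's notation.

⊤

Worklist (10 pops):
  #1 pop 0: in=⊥ → − (no change)
  #2 pop 1: in=⊥ → ⊥ (no change)
  #3 pop 2: in=− → + (was ⊥); enqueue [0,1]
  #4 pop 0: in=+ → ⊤ (was −); enqueue [2]
  #5 pop 1: in=+ → − (was ⊥); enqueue [0]
  #6 pop 2: in=⊤ → ⊤ (was +); enqueue [1]
  #7 pop 0: in=⊤ → ⊤ (no change)
  #8 pop 1: in=⊤ → ⊤ (was −); enqueue [0,2]
  #9 pop 0: in=⊤ → ⊤ (no change)
  #10 pop 2: in=⊤ → ⊤ (no change)

Fixpoint:
  val[0] = ⊤
  val[1] = ⊤
  val[2] = ⊤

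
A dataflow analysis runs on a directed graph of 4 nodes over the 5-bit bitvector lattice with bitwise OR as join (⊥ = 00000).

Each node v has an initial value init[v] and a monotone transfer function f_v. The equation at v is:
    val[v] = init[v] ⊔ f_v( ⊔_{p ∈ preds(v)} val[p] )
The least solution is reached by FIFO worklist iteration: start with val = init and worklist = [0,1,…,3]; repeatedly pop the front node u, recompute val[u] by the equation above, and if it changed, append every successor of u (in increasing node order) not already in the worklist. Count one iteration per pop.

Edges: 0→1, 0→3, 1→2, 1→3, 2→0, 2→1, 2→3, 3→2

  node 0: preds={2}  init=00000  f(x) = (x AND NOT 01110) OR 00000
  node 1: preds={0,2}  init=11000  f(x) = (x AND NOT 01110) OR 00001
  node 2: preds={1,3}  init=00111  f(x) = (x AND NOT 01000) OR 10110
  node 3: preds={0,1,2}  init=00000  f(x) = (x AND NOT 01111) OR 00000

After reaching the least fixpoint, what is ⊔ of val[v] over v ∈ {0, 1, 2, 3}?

11111

Iteration log — 8 steps:
  step 1. node 0  ⊔preds=00111  new=00001  old=00000  +wl: 
  step 2. node 1  ⊔preds=00111  new=11001  old=11000  +wl: 
  step 3. node 2  ⊔preds=11001  new=10111  old=00111  +wl: 0,1
  step 4. node 3  ⊔preds=11111  new=10000  old=00000  +wl: 2
  step 5. node 0  ⊔preds=10111  new=10001  old=00001  +wl: 3
  step 6. node 1  ⊔preds=10111  new=11001  stable
  step 7. node 2  ⊔preds=11001  new=10111  stable
  step 8. node 3  ⊔preds=11111  new=10000  stable

Least fixpoint reached:
  node 0: 10001
  node 1: 11001
  node 2: 10111
  node 3: 10000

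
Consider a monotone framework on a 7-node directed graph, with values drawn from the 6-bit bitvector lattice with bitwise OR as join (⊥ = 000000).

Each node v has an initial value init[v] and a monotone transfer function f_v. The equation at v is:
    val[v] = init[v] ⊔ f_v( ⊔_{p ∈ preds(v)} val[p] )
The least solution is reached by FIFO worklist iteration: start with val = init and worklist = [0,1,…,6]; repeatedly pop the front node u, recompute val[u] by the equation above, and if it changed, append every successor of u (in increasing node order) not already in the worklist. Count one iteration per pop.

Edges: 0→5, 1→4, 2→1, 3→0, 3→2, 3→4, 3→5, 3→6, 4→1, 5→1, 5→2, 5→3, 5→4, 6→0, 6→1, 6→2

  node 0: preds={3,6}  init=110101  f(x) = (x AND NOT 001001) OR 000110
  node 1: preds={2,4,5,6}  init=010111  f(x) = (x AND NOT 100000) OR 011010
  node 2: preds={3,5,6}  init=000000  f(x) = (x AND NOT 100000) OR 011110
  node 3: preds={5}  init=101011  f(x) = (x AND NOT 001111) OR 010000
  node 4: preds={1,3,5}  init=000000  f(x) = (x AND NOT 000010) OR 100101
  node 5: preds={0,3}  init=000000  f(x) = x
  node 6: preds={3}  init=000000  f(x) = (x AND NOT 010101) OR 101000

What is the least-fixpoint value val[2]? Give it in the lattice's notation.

Trace (12 dequeues):
  [1] u=0 | in 101011 | out 110111 | prev 110101 | push {}
  [2] u=1 | in 000000 | out 011111 | prev 010111 | push {}
  [3] u=2 | in 101011 | out 011111 | prev 000000 | push {1}
  [4] u=3 | in 000000 | out 111011 | prev 101011 | push {0,2}
  [5] u=4 | in 111111 | out 111101 | prev 000000 | push {}
  [6] u=5 | in 111111 | out 111111 | prev 000000 | push {3,4}
  [7] u=6 | in 111011 | out 101010 | prev 000000 | push {}
  [8] u=1 | in 111111 | out 011111 | ==
  [9] u=0 | in 111011 | out 110111 | ==
  [10] u=2 | in 111111 | out 011111 | ==
  [11] u=3 | in 111111 | out 111011 | ==
  [12] u=4 | in 111111 | out 111101 | ==

Converged values:
  [0] 110111
  [1] 011111
  [2] 011111
  [3] 111011
  [4] 111101
  [5] 111111
  [6] 101010

011111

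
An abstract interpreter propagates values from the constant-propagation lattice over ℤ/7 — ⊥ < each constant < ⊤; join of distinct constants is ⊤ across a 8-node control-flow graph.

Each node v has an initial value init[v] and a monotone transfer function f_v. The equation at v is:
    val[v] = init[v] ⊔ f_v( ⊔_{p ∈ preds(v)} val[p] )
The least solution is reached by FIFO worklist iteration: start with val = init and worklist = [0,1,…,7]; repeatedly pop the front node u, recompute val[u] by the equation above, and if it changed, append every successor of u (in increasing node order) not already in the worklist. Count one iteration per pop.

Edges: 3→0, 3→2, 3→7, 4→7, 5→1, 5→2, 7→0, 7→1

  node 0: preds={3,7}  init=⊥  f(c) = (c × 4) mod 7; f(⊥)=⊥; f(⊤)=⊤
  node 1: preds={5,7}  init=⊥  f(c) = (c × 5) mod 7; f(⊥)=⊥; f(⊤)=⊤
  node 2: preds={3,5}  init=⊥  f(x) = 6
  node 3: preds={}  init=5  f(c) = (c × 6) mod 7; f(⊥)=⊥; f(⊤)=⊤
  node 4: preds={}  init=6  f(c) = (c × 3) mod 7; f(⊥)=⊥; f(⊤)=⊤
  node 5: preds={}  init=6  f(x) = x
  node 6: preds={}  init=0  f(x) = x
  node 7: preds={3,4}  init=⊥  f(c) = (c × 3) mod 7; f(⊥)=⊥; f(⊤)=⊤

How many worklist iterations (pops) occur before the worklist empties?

Trace (10 dequeues):
  [1] u=0 | in 5 | out 6 | prev ⊥ | push {}
  [2] u=1 | in 6 | out 2 | prev ⊥ | push {}
  [3] u=2 | in ⊤ | out 6 | prev ⊥ | push {}
  [4] u=3 | in ⊥ | out 5 | ==
  [5] u=4 | in ⊥ | out 6 | ==
  [6] u=5 | in ⊥ | out 6 | ==
  [7] u=6 | in ⊥ | out 0 | ==
  [8] u=7 | in ⊤ | out ⊤ | prev ⊥ | push {0,1}
  [9] u=0 | in ⊤ | out ⊤ | prev 6 | push {}
  [10] u=1 | in ⊤ | out ⊤ | prev 2 | push {}

Converged values:
  [0] ⊤
  [1] ⊤
  [2] 6
  [3] 5
  [4] 6
  [5] 6
  [6] 0
  [7] ⊤

10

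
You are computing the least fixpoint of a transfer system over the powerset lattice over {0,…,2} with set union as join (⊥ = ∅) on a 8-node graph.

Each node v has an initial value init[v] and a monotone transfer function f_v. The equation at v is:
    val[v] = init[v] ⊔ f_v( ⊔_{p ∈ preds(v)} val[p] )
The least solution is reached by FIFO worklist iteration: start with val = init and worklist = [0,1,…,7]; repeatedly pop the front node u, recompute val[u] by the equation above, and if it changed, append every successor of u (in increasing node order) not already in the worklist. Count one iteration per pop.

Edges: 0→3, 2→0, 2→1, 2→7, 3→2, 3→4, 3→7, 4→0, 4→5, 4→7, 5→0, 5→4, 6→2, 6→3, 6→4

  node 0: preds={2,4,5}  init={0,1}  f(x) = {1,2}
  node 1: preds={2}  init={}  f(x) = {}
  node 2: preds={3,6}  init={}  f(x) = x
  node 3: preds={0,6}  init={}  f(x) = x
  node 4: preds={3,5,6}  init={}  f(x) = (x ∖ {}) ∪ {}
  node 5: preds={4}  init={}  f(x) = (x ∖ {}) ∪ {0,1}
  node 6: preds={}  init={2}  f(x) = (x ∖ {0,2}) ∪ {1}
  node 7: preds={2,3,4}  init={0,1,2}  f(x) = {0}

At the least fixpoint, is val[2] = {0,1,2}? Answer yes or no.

Iteration log — 16 steps:
  step 1. node 0  ⊔preds={}  new={0,1,2}  old={0,1}  +wl: 
  step 2. node 1  ⊔preds={}  new={}  stable
  step 3. node 2  ⊔preds={2}  new={2}  old={}  +wl: 0,1
  step 4. node 3  ⊔preds={0,1,2}  new={0,1,2}  old={}  +wl: 2
  step 5. node 4  ⊔preds={0,1,2}  new={0,1,2}  old={}  +wl: 
  step 6. node 5  ⊔preds={0,1,2}  new={0,1,2}  old={}  +wl: 4
  step 7. node 6  ⊔preds={}  new={1,2}  old={2}  +wl: 3
  step 8. node 7  ⊔preds={0,1,2}  new={0,1,2}  stable
  step 9. node 0  ⊔preds={0,1,2}  new={0,1,2}  stable
  step 10. node 1  ⊔preds={2}  new={}  stable
  step 11. node 2  ⊔preds={0,1,2}  new={0,1,2}  old={2}  +wl: 0,1,7
  step 12. node 4  ⊔preds={0,1,2}  new={0,1,2}  stable
  step 13. node 3  ⊔preds={0,1,2}  new={0,1,2}  stable
  step 14. node 0  ⊔preds={0,1,2}  new={0,1,2}  stable
  step 15. node 1  ⊔preds={0,1,2}  new={}  stable
  step 16. node 7  ⊔preds={0,1,2}  new={0,1,2}  stable

Least fixpoint reached:
  node 0: {0,1,2}
  node 1: {}
  node 2: {0,1,2}
  node 3: {0,1,2}
  node 4: {0,1,2}
  node 5: {0,1,2}
  node 6: {1,2}
  node 7: {0,1,2}

yes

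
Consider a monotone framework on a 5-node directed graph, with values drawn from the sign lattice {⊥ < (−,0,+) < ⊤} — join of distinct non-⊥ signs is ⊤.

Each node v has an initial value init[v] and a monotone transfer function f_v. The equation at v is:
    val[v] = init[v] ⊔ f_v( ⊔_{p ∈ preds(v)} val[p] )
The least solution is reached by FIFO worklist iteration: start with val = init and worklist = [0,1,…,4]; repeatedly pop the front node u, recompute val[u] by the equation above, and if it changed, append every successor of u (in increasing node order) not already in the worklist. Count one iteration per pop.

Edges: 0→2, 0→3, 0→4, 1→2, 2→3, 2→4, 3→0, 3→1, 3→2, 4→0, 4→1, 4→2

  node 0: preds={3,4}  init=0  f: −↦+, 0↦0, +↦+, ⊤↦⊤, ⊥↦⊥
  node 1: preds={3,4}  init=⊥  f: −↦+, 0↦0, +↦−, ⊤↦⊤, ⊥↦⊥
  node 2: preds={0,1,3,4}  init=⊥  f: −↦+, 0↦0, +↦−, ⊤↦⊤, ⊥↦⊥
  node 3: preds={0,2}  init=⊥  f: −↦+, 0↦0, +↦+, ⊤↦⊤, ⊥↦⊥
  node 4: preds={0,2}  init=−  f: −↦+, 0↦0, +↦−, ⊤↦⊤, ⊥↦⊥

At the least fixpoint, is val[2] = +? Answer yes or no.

no

Iteration log — 8 steps:
  step 1. node 0  ⊔preds=−  new=⊤  old=0  +wl: 
  step 2. node 1  ⊔preds=−  new=+  old=⊥  +wl: 
  step 3. node 2  ⊔preds=⊤  new=⊤  old=⊥  +wl: 
  step 4. node 3  ⊔preds=⊤  new=⊤  old=⊥  +wl: 0,1,2
  step 5. node 4  ⊔preds=⊤  new=⊤  old=−  +wl: 
  step 6. node 0  ⊔preds=⊤  new=⊤  stable
  step 7. node 1  ⊔preds=⊤  new=⊤  old=+  +wl: 
  step 8. node 2  ⊔preds=⊤  new=⊤  stable

Least fixpoint reached:
  node 0: ⊤
  node 1: ⊤
  node 2: ⊤
  node 3: ⊤
  node 4: ⊤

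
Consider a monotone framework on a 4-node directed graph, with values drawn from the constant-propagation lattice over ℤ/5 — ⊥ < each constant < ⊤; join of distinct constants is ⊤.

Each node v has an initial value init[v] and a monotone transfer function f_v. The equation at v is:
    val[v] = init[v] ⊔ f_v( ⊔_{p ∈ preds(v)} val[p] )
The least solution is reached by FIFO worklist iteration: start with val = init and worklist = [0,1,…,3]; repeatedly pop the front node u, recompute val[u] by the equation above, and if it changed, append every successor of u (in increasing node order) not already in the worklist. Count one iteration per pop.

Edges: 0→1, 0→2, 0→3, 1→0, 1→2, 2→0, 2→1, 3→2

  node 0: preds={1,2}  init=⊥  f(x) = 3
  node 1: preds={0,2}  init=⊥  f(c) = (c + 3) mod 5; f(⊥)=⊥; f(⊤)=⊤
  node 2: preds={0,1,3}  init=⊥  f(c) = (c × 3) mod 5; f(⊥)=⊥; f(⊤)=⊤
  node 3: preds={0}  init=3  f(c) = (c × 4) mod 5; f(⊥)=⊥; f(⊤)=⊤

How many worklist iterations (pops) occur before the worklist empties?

8

Trace (8 dequeues):
  [1] u=0 | in ⊥ | out 3 | prev ⊥ | push {}
  [2] u=1 | in 3 | out 1 | prev ⊥ | push {0}
  [3] u=2 | in ⊤ | out ⊤ | prev ⊥ | push {1}
  [4] u=3 | in 3 | out ⊤ | prev 3 | push {2}
  [5] u=0 | in ⊤ | out 3 | ==
  [6] u=1 | in ⊤ | out ⊤ | prev 1 | push {0}
  [7] u=2 | in ⊤ | out ⊤ | ==
  [8] u=0 | in ⊤ | out 3 | ==

Converged values:
  [0] 3
  [1] ⊤
  [2] ⊤
  [3] ⊤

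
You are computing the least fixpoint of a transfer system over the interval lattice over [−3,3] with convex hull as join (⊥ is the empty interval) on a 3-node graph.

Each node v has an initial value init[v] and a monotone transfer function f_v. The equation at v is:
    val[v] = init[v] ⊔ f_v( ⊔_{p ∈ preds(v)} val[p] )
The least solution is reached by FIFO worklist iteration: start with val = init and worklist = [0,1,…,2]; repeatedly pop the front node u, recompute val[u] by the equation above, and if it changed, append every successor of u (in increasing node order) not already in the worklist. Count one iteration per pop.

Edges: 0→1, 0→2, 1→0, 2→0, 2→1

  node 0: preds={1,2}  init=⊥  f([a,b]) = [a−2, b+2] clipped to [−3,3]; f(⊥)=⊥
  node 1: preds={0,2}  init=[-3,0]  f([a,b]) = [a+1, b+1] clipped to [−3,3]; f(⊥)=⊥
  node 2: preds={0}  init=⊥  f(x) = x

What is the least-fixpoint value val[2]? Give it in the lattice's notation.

Iteration log — 8 steps:
  step 1. node 0  ⊔preds=[-3,0]  new=[-3,2]  old=⊥  +wl: 
  step 2. node 1  ⊔preds=[-3,2]  new=[-3,3]  old=[-3,0]  +wl: 0
  step 3. node 2  ⊔preds=[-3,2]  new=[-3,2]  old=⊥  +wl: 1
  step 4. node 0  ⊔preds=[-3,3]  new=[-3,3]  old=[-3,2]  +wl: 2
  step 5. node 1  ⊔preds=[-3,3]  new=[-3,3]  stable
  step 6. node 2  ⊔preds=[-3,3]  new=[-3,3]  old=[-3,2]  +wl: 0,1
  step 7. node 0  ⊔preds=[-3,3]  new=[-3,3]  stable
  step 8. node 1  ⊔preds=[-3,3]  new=[-3,3]  stable

Least fixpoint reached:
  node 0: [-3,3]
  node 1: [-3,3]
  node 2: [-3,3]

[-3,3]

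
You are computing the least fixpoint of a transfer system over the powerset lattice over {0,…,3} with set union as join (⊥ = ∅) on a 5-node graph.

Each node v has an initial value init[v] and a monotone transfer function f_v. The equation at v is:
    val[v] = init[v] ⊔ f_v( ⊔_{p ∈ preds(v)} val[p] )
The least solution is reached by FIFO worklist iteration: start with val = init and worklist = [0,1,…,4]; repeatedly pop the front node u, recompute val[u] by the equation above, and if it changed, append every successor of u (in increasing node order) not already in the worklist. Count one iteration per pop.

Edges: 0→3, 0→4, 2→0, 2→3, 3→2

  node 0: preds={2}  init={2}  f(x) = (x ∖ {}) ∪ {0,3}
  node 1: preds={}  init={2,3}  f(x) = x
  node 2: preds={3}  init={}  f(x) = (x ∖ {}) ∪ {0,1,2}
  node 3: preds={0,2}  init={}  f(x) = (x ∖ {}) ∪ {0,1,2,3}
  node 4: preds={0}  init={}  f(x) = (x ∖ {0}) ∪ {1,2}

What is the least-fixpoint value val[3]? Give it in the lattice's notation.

{0,1,2,3}

Iteration log — 10 steps:
  step 1. node 0  ⊔preds={}  new={0,2,3}  old={2}  +wl: 
  step 2. node 1  ⊔preds={}  new={2,3}  stable
  step 3. node 2  ⊔preds={}  new={0,1,2}  old={}  +wl: 0
  step 4. node 3  ⊔preds={0,1,2,3}  new={0,1,2,3}  old={}  +wl: 2
  step 5. node 4  ⊔preds={0,2,3}  new={1,2,3}  old={}  +wl: 
  step 6. node 0  ⊔preds={0,1,2}  new={0,1,2,3}  old={0,2,3}  +wl: 3,4
  step 7. node 2  ⊔preds={0,1,2,3}  new={0,1,2,3}  old={0,1,2}  +wl: 0
  step 8. node 3  ⊔preds={0,1,2,3}  new={0,1,2,3}  stable
  step 9. node 4  ⊔preds={0,1,2,3}  new={1,2,3}  stable
  step 10. node 0  ⊔preds={0,1,2,3}  new={0,1,2,3}  stable

Least fixpoint reached:
  node 0: {0,1,2,3}
  node 1: {2,3}
  node 2: {0,1,2,3}
  node 3: {0,1,2,3}
  node 4: {1,2,3}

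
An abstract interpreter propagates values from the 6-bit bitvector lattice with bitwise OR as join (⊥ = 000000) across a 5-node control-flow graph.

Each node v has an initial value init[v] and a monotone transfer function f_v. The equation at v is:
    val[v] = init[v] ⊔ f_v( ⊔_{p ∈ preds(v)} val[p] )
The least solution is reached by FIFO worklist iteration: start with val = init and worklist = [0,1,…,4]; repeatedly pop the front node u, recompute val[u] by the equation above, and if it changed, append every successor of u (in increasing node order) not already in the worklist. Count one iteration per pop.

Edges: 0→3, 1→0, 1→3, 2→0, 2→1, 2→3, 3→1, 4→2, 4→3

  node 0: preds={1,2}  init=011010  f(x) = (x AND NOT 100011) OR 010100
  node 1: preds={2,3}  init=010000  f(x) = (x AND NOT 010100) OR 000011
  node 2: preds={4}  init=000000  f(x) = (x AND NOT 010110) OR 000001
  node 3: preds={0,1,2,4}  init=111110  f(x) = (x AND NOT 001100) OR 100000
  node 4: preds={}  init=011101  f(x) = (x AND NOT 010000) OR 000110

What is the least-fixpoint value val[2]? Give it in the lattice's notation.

001001

Worklist (9 pops):
  #1 pop 0: in=010000 → 011110 (was 011010); enqueue []
  #2 pop 1: in=111110 → 111011 (was 010000); enqueue [0]
  #3 pop 2: in=011101 → 001001 (was 000000); enqueue [1]
  #4 pop 3: in=111111 → 111111 (was 111110); enqueue []
  #5 pop 4: in=000000 → 011111 (was 011101); enqueue [2,3]
  #6 pop 0: in=111011 → 011110 (no change)
  #7 pop 1: in=111111 → 111011 (no change)
  #8 pop 2: in=011111 → 001001 (no change)
  #9 pop 3: in=111111 → 111111 (no change)

Fixpoint:
  val[0] = 011110
  val[1] = 111011
  val[2] = 001001
  val[3] = 111111
  val[4] = 011111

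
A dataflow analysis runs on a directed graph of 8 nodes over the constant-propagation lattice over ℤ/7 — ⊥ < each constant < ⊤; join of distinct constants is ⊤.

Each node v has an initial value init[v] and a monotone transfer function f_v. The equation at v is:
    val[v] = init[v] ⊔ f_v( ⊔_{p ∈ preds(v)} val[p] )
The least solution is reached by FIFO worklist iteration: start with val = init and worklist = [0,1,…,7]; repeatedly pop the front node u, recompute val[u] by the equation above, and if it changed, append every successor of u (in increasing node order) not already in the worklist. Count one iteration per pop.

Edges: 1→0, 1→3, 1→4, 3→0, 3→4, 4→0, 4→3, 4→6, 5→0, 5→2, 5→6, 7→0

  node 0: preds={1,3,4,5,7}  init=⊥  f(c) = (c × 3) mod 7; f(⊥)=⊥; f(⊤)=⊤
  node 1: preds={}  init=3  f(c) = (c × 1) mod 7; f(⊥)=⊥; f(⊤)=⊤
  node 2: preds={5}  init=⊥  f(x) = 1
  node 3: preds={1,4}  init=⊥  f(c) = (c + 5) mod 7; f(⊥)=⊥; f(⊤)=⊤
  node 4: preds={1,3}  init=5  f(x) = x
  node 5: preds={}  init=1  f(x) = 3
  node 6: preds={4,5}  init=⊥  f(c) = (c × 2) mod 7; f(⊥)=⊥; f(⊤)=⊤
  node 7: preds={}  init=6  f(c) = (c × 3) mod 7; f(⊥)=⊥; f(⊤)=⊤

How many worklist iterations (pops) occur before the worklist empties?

11

Trace (11 dequeues):
  [1] u=0 | in ⊤ | out ⊤ | prev ⊥ | push {}
  [2] u=1 | in ⊥ | out 3 | ==
  [3] u=2 | in 1 | out 1 | prev ⊥ | push {}
  [4] u=3 | in ⊤ | out ⊤ | prev ⊥ | push {0}
  [5] u=4 | in ⊤ | out ⊤ | prev 5 | push {3}
  [6] u=5 | in ⊥ | out ⊤ | prev 1 | push {2}
  [7] u=6 | in ⊤ | out ⊤ | prev ⊥ | push {}
  [8] u=7 | in ⊥ | out 6 | ==
  [9] u=0 | in ⊤ | out ⊤ | ==
  [10] u=3 | in ⊤ | out ⊤ | ==
  [11] u=2 | in ⊤ | out 1 | ==

Converged values:
  [0] ⊤
  [1] 3
  [2] 1
  [3] ⊤
  [4] ⊤
  [5] ⊤
  [6] ⊤
  [7] 6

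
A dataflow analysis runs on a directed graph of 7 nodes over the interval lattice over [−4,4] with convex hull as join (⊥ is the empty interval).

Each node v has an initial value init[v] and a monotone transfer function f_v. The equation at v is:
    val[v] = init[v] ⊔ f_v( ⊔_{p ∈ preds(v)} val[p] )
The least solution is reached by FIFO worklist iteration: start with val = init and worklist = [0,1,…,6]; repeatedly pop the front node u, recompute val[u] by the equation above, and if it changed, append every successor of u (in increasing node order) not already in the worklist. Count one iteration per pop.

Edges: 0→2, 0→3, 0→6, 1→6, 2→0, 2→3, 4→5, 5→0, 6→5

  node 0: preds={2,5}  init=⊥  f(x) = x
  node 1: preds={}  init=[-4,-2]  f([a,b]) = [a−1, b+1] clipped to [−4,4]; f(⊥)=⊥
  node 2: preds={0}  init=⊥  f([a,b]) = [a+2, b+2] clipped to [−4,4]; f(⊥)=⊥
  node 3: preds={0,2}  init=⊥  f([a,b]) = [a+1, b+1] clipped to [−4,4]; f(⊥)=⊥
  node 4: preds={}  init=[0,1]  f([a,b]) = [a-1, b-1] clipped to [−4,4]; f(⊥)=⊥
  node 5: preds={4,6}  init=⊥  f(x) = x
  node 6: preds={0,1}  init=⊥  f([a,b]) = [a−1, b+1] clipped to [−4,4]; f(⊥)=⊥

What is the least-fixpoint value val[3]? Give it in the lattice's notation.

Trace (23 dequeues):
  [1] u=0 | in ⊥ | out ⊥ | ==
  [2] u=1 | in ⊥ | out [-4,-2] | ==
  [3] u=2 | in ⊥ | out ⊥ | ==
  [4] u=3 | in ⊥ | out ⊥ | ==
  [5] u=4 | in ⊥ | out [0,1] | ==
  [6] u=5 | in [0,1] | out [0,1] | prev ⊥ | push {0}
  [7] u=6 | in [-4,-2] | out [-4,-1] | prev ⊥ | push {5}
  [8] u=0 | in [0,1] | out [0,1] | prev ⊥ | push {2,3,6}
  [9] u=5 | in [-4,1] | out [-4,1] | prev [0,1] | push {0}
  [10] u=2 | in [0,1] | out [2,3] | prev ⊥ | push {}
  [11] u=3 | in [0,3] | out [1,4] | prev ⊥ | push {}
  [12] u=6 | in [-4,1] | out [-4,2] | prev [-4,-1] | push {5}
  [13] u=0 | in [-4,3] | out [-4,3] | prev [0,1] | push {2,3,6}
  [14] u=5 | in [-4,2] | out [-4,2] | prev [-4,1] | push {0}
  [15] u=2 | in [-4,3] | out [-2,4] | prev [2,3] | push {}
  [16] u=3 | in [-4,4] | out [-3,4] | prev [1,4] | push {}
  [17] u=6 | in [-4,3] | out [-4,4] | prev [-4,2] | push {5}
  [18] u=0 | in [-4,4] | out [-4,4] | prev [-4,3] | push {2,3,6}
  [19] u=5 | in [-4,4] | out [-4,4] | prev [-4,2] | push {0}
  [20] u=2 | in [-4,4] | out [-2,4] | ==
  [21] u=3 | in [-4,4] | out [-3,4] | ==
  [22] u=6 | in [-4,4] | out [-4,4] | ==
  [23] u=0 | in [-4,4] | out [-4,4] | ==

Converged values:
  [0] [-4,4]
  [1] [-4,-2]
  [2] [-2,4]
  [3] [-3,4]
  [4] [0,1]
  [5] [-4,4]
  [6] [-4,4]

[-3,4]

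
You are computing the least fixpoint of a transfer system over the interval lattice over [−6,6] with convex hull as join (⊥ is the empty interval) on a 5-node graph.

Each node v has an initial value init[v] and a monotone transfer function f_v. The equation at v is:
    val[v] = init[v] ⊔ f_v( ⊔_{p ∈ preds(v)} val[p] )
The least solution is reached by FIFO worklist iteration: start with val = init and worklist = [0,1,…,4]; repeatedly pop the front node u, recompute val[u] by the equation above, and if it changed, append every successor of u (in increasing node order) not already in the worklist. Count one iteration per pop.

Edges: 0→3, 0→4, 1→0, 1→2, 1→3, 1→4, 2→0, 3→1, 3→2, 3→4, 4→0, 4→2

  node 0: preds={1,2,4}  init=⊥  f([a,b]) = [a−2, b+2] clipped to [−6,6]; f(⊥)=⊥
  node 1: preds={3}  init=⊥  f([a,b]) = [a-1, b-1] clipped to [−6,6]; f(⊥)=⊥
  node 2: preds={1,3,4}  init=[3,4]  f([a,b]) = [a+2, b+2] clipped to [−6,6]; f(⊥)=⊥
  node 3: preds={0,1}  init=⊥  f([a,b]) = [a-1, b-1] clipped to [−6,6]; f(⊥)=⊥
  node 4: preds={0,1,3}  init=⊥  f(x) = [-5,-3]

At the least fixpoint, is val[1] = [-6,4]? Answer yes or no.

yes

Worklist (15 pops):
  #1 pop 0: in=[3,4] → [1,6] (was ⊥); enqueue []
  #2 pop 1: in=⊥ → ⊥ (no change)
  #3 pop 2: in=⊥ → [3,4] (no change)
  #4 pop 3: in=[1,6] → [0,5] (was ⊥); enqueue [1,2]
  #5 pop 4: in=[0,6] → [-5,-3] (was ⊥); enqueue [0]
  #6 pop 1: in=[0,5] → [-1,4] (was ⊥); enqueue [3,4]
  #7 pop 2: in=[-5,5] → [-3,6] (was [3,4]); enqueue []
  #8 pop 0: in=[-5,6] → [-6,6] (was [1,6]); enqueue []
  #9 pop 3: in=[-6,6] → [-6,5] (was [0,5]); enqueue [1,2]
  #10 pop 4: in=[-6,6] → [-5,-3] (no change)
  #11 pop 1: in=[-6,5] → [-6,4] (was [-1,4]); enqueue [0,3,4]
  #12 pop 2: in=[-6,5] → [-4,6] (was [-3,6]); enqueue []
  #13 pop 0: in=[-6,6] → [-6,6] (no change)
  #14 pop 3: in=[-6,6] → [-6,5] (no change)
  #15 pop 4: in=[-6,6] → [-5,-3] (no change)

Fixpoint:
  val[0] = [-6,6]
  val[1] = [-6,4]
  val[2] = [-4,6]
  val[3] = [-6,5]
  val[4] = [-5,-3]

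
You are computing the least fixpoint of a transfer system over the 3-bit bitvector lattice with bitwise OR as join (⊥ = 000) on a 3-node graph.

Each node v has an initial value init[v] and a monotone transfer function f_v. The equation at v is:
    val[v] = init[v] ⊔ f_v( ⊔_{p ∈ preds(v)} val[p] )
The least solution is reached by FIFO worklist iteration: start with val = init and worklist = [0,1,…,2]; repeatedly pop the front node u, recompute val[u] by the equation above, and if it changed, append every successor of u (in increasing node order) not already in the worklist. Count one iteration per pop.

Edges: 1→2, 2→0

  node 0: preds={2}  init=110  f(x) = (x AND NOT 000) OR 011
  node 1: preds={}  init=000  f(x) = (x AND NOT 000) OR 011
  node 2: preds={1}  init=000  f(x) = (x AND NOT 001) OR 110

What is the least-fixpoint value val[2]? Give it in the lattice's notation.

Iteration log — 4 steps:
  step 1. node 0  ⊔preds=000  new=111  old=110  +wl: 
  step 2. node 1  ⊔preds=000  new=011  old=000  +wl: 
  step 3. node 2  ⊔preds=011  new=110  old=000  +wl: 0
  step 4. node 0  ⊔preds=110  new=111  stable

Least fixpoint reached:
  node 0: 111
  node 1: 011
  node 2: 110

110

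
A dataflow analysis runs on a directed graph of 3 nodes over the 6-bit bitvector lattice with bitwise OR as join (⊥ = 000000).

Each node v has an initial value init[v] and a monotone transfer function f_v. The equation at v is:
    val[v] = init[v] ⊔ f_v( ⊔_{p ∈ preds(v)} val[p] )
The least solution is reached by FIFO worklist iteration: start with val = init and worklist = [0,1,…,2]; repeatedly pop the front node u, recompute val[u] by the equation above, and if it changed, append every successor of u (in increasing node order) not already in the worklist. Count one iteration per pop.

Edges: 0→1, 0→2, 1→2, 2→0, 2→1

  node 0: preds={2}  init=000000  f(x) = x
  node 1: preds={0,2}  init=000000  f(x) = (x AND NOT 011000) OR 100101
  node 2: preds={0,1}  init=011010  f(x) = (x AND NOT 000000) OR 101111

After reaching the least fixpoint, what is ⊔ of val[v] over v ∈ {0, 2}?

111111

Iteration log — 6 steps:
  step 1. node 0  ⊔preds=011010  new=011010  old=000000  +wl: 
  step 2. node 1  ⊔preds=011010  new=100111  old=000000  +wl: 
  step 3. node 2  ⊔preds=111111  new=111111  old=011010  +wl: 0,1
  step 4. node 0  ⊔preds=111111  new=111111  old=011010  +wl: 2
  step 5. node 1  ⊔preds=111111  new=100111  stable
  step 6. node 2  ⊔preds=111111  new=111111  stable

Least fixpoint reached:
  node 0: 111111
  node 1: 100111
  node 2: 111111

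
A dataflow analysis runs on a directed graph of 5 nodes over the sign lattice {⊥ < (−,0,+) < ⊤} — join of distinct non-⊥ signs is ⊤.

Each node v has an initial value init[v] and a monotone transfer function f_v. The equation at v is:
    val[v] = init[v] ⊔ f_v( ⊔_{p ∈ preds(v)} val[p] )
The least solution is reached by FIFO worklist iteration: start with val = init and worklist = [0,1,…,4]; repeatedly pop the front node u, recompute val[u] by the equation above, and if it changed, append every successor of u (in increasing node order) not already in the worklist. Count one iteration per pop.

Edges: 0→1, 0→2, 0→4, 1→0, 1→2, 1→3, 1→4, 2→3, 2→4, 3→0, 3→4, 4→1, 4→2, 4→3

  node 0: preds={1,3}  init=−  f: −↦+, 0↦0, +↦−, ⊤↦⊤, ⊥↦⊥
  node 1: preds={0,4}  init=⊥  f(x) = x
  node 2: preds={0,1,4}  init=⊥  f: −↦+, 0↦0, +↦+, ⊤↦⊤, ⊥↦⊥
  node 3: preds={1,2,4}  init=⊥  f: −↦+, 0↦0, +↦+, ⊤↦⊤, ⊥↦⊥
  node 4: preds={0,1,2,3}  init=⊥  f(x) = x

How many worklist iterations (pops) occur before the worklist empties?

11

Worklist (11 pops):
  #1 pop 0: in=⊥ → − (no change)
  #2 pop 1: in=− → − (was ⊥); enqueue [0]
  #3 pop 2: in=− → + (was ⊥); enqueue []
  #4 pop 3: in=⊤ → ⊤ (was ⊥); enqueue []
  #5 pop 4: in=⊤ → ⊤ (was ⊥); enqueue [1,2,3]
  #6 pop 0: in=⊤ → ⊤ (was −); enqueue [4]
  #7 pop 1: in=⊤ → ⊤ (was −); enqueue [0]
  #8 pop 2: in=⊤ → ⊤ (was +); enqueue []
  #9 pop 3: in=⊤ → ⊤ (no change)
  #10 pop 4: in=⊤ → ⊤ (no change)
  #11 pop 0: in=⊤ → ⊤ (no change)

Fixpoint:
  val[0] = ⊤
  val[1] = ⊤
  val[2] = ⊤
  val[3] = ⊤
  val[4] = ⊤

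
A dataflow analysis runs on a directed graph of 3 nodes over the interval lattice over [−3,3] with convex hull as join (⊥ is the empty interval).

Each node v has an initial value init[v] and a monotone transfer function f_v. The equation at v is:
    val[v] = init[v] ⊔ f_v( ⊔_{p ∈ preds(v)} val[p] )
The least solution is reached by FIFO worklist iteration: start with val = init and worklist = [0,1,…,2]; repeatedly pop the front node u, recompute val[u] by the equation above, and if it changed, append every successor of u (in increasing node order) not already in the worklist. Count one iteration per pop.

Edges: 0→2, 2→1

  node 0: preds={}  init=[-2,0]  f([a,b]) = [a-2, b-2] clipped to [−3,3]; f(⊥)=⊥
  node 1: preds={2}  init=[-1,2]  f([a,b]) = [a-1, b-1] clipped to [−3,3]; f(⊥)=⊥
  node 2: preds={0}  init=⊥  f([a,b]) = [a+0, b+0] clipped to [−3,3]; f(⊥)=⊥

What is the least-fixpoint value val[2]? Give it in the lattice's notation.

Worklist (4 pops):
  #1 pop 0: in=⊥ → [-2,0] (no change)
  #2 pop 1: in=⊥ → [-1,2] (no change)
  #3 pop 2: in=[-2,0] → [-2,0] (was ⊥); enqueue [1]
  #4 pop 1: in=[-2,0] → [-3,2] (was [-1,2]); enqueue []

Fixpoint:
  val[0] = [-2,0]
  val[1] = [-3,2]
  val[2] = [-2,0]

[-2,0]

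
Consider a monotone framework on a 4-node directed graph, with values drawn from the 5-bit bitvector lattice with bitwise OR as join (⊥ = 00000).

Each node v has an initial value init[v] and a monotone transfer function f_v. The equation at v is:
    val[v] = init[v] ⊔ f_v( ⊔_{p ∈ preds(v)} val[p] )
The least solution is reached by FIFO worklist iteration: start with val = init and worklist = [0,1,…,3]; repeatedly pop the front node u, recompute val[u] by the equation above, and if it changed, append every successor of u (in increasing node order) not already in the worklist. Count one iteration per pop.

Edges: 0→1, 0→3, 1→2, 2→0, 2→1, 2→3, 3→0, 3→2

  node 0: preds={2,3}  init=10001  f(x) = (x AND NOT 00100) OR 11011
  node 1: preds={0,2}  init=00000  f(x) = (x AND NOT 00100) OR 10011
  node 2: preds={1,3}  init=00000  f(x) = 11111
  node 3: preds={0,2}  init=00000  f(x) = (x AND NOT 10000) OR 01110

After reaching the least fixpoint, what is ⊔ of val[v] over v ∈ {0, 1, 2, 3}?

11111

Iteration log — 7 steps:
  step 1. node 0  ⊔preds=00000  new=11011  old=10001  +wl: 
  step 2. node 1  ⊔preds=11011  new=11011  old=00000  +wl: 
  step 3. node 2  ⊔preds=11011  new=11111  old=00000  +wl: 0,1
  step 4. node 3  ⊔preds=11111  new=01111  old=00000  +wl: 2
  step 5. node 0  ⊔preds=11111  new=11011  stable
  step 6. node 1  ⊔preds=11111  new=11011  stable
  step 7. node 2  ⊔preds=11111  new=11111  stable

Least fixpoint reached:
  node 0: 11011
  node 1: 11011
  node 2: 11111
  node 3: 01111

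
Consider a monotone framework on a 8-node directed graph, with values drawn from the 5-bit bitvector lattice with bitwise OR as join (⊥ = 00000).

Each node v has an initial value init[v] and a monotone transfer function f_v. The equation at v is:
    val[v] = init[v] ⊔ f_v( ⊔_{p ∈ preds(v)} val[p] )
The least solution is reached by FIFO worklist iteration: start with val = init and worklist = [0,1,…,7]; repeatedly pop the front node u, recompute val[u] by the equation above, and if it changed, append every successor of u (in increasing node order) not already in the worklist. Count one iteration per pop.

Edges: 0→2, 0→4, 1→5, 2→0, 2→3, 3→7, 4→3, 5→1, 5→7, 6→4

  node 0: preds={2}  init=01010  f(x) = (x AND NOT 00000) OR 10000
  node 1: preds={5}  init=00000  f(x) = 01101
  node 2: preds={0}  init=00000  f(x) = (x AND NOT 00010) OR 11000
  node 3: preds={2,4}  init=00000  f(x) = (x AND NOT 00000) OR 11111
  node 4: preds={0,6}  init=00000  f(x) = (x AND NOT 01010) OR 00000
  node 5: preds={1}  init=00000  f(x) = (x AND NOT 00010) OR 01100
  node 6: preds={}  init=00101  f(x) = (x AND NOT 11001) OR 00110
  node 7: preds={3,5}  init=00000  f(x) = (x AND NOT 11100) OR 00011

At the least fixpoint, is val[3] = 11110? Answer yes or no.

Trace (12 dequeues):
  [1] u=0 | in 00000 | out 11010 | prev 01010 | push {}
  [2] u=1 | in 00000 | out 01101 | prev 00000 | push {}
  [3] u=2 | in 11010 | out 11000 | prev 00000 | push {0}
  [4] u=3 | in 11000 | out 11111 | prev 00000 | push {}
  [5] u=4 | in 11111 | out 10101 | prev 00000 | push {3}
  [6] u=5 | in 01101 | out 01101 | prev 00000 | push {1}
  [7] u=6 | in 00000 | out 00111 | prev 00101 | push {4}
  [8] u=7 | in 11111 | out 00011 | prev 00000 | push {}
  [9] u=0 | in 11000 | out 11010 | ==
  [10] u=3 | in 11101 | out 11111 | ==
  [11] u=1 | in 01101 | out 01101 | ==
  [12] u=4 | in 11111 | out 10101 | ==

Converged values:
  [0] 11010
  [1] 01101
  [2] 11000
  [3] 11111
  [4] 10101
  [5] 01101
  [6] 00111
  [7] 00011

no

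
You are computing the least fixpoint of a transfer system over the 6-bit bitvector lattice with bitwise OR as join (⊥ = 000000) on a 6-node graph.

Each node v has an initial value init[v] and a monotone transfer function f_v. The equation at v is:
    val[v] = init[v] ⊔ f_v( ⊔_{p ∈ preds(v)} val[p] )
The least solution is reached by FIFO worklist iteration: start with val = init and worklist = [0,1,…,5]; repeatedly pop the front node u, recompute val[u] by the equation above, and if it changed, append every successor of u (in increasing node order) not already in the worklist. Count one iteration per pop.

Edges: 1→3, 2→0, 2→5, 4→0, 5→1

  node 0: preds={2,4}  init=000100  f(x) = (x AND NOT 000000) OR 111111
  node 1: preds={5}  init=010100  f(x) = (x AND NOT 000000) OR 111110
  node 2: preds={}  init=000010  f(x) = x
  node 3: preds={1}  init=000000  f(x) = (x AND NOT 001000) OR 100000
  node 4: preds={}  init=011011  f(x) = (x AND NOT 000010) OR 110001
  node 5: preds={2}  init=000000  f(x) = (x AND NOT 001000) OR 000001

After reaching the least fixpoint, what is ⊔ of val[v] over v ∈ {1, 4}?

111111

Iteration log — 9 steps:
  step 1. node 0  ⊔preds=011011  new=111111  old=000100  +wl: 
  step 2. node 1  ⊔preds=000000  new=111110  old=010100  +wl: 
  step 3. node 2  ⊔preds=000000  new=000010  stable
  step 4. node 3  ⊔preds=111110  new=110110  old=000000  +wl: 
  step 5. node 4  ⊔preds=000000  new=111011  old=011011  +wl: 0
  step 6. node 5  ⊔preds=000010  new=000011  old=000000  +wl: 1
  step 7. node 0  ⊔preds=111011  new=111111  stable
  step 8. node 1  ⊔preds=000011  new=111111  old=111110  +wl: 3
  step 9. node 3  ⊔preds=111111  new=110111  old=110110  +wl: 

Least fixpoint reached:
  node 0: 111111
  node 1: 111111
  node 2: 000010
  node 3: 110111
  node 4: 111011
  node 5: 000011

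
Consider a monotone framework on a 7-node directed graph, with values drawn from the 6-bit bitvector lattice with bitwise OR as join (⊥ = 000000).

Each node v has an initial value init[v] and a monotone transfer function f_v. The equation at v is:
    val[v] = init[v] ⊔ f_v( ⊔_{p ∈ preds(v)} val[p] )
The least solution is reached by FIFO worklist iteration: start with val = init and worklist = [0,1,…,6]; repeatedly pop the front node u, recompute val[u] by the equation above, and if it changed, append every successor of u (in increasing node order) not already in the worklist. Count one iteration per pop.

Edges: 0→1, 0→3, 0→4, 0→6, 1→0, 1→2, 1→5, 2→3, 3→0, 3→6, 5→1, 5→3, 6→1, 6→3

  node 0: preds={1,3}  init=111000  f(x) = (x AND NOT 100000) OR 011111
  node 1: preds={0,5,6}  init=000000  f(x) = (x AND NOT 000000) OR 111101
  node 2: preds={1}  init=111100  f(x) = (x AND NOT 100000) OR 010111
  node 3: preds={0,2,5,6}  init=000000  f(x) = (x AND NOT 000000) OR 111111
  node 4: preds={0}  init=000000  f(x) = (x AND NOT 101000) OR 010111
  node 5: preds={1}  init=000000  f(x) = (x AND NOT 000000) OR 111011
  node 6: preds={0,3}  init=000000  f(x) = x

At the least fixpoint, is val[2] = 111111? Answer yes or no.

yes

Iteration log — 10 steps:
  step 1. node 0  ⊔preds=000000  new=111111  old=111000  +wl: 
  step 2. node 1  ⊔preds=111111  new=111111  old=000000  +wl: 0
  step 3. node 2  ⊔preds=111111  new=111111  old=111100  +wl: 
  step 4. node 3  ⊔preds=111111  new=111111  old=000000  +wl: 
  step 5. node 4  ⊔preds=111111  new=010111  old=000000  +wl: 
  step 6. node 5  ⊔preds=111111  new=111111  old=000000  +wl: 1,3
  step 7. node 6  ⊔preds=111111  new=111111  old=000000  +wl: 
  step 8. node 0  ⊔preds=111111  new=111111  stable
  step 9. node 1  ⊔preds=111111  new=111111  stable
  step 10. node 3  ⊔preds=111111  new=111111  stable

Least fixpoint reached:
  node 0: 111111
  node 1: 111111
  node 2: 111111
  node 3: 111111
  node 4: 010111
  node 5: 111111
  node 6: 111111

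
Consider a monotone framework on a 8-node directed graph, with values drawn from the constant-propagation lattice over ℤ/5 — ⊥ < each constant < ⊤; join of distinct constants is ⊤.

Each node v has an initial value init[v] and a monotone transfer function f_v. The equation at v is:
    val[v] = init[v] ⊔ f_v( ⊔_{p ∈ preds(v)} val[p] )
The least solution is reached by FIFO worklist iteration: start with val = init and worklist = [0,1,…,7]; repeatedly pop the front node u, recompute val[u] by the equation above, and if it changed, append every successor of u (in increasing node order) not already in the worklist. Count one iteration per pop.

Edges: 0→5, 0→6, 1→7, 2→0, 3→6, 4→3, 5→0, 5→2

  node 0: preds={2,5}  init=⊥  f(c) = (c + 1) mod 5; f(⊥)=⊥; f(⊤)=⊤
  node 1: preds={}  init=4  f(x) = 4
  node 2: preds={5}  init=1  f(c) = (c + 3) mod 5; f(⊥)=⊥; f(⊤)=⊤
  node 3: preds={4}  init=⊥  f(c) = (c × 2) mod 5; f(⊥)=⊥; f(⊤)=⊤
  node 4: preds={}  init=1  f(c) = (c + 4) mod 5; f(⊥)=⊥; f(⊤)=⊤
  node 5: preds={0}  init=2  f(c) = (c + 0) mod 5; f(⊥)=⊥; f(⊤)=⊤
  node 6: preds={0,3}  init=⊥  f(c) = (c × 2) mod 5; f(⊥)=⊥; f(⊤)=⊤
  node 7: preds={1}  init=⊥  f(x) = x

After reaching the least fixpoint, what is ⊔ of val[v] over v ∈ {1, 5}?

Trace (10 dequeues):
  [1] u=0 | in ⊤ | out ⊤ | prev ⊥ | push {}
  [2] u=1 | in ⊥ | out 4 | ==
  [3] u=2 | in 2 | out ⊤ | prev 1 | push {0}
  [4] u=3 | in 1 | out 2 | prev ⊥ | push {}
  [5] u=4 | in ⊥ | out 1 | ==
  [6] u=5 | in ⊤ | out ⊤ | prev 2 | push {2}
  [7] u=6 | in ⊤ | out ⊤ | prev ⊥ | push {}
  [8] u=7 | in 4 | out 4 | prev ⊥ | push {}
  [9] u=0 | in ⊤ | out ⊤ | ==
  [10] u=2 | in ⊤ | out ⊤ | ==

Converged values:
  [0] ⊤
  [1] 4
  [2] ⊤
  [3] 2
  [4] 1
  [5] ⊤
  [6] ⊤
  [7] 4

⊤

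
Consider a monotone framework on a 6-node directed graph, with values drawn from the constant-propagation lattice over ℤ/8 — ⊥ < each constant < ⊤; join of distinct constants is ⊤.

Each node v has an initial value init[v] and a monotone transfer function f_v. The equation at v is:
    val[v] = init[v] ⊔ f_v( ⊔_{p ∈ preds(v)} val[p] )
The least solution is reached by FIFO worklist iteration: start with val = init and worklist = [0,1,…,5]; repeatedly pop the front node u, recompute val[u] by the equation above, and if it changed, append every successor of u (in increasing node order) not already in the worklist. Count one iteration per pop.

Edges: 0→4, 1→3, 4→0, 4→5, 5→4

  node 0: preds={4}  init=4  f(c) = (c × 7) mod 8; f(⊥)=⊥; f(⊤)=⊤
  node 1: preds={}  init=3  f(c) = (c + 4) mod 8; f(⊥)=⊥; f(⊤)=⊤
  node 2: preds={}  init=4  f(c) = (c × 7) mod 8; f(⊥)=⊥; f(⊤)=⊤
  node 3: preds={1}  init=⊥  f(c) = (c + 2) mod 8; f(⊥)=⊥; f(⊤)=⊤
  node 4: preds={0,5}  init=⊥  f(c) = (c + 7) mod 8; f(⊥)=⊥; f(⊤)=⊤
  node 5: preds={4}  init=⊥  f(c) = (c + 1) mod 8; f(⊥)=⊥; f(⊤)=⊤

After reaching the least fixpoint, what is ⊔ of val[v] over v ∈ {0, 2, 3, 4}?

Trace (11 dequeues):
  [1] u=0 | in ⊥ | out 4 | ==
  [2] u=1 | in ⊥ | out 3 | ==
  [3] u=2 | in ⊥ | out 4 | ==
  [4] u=3 | in 3 | out 5 | prev ⊥ | push {}
  [5] u=4 | in 4 | out 3 | prev ⊥ | push {0}
  [6] u=5 | in 3 | out 4 | prev ⊥ | push {4}
  [7] u=0 | in 3 | out ⊤ | prev 4 | push {}
  [8] u=4 | in ⊤ | out ⊤ | prev 3 | push {0,5}
  [9] u=0 | in ⊤ | out ⊤ | ==
  [10] u=5 | in ⊤ | out ⊤ | prev 4 | push {4}
  [11] u=4 | in ⊤ | out ⊤ | ==

Converged values:
  [0] ⊤
  [1] 3
  [2] 4
  [3] 5
  [4] ⊤
  [5] ⊤

⊤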